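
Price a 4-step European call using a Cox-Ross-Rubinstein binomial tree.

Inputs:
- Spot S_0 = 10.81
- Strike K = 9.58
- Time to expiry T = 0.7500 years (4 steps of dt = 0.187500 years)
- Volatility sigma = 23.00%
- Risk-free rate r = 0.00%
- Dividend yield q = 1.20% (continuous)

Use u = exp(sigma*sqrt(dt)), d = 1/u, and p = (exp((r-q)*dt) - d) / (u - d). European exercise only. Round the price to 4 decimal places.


Answer: Price = V(0,0) = 1.5316

Derivation:
dt = T/N = 0.187500
u = exp(sigma*sqrt(dt)) = 1.104721; d = 1/u = 0.905206
p = (exp((r-q)*dt) - d) / (u - d) = 0.463858
Discount per step: exp(-r*dt) = 1.000000
Stock lattice S(k, i) with i counting down-moves:
  k=0: S(0,0) = 10.8100
  k=1: S(1,0) = 11.9420; S(1,1) = 9.7853
  k=2: S(2,0) = 13.1926; S(2,1) = 10.8100; S(2,2) = 8.8577
  k=3: S(3,0) = 14.5742; S(3,1) = 11.9420; S(3,2) = 9.7853; S(3,3) = 8.0180
  k=4: S(4,0) = 16.1004; S(4,1) = 13.1926; S(4,2) = 10.8100; S(4,3) = 8.8577; S(4,4) = 7.2580
Terminal payoffs V(N, i) = max(S_T - K, 0):
  V(4,0) = 6.520387; V(4,1) = 3.612619; V(4,2) = 1.230000; V(4,3) = 0.000000; V(4,4) = 0.000000
Backward induction: V(k, i) = exp(-r*dt) * [p * V(k+1, i) + (1-p) * V(k+1, i+1)].
  V(3,0) = exp(-r*dt) * [p*6.520387 + (1-p)*3.612619] = 4.961409
  V(3,1) = exp(-r*dt) * [p*3.612619 + (1-p)*1.230000] = 2.335196
  V(3,2) = exp(-r*dt) * [p*1.230000 + (1-p)*0.000000] = 0.570545
  V(3,3) = exp(-r*dt) * [p*0.000000 + (1-p)*0.000000] = 0.000000
  V(2,0) = exp(-r*dt) * [p*4.961409 + (1-p)*2.335196] = 3.553385
  V(2,1) = exp(-r*dt) * [p*2.335196 + (1-p)*0.570545] = 1.389092
  V(2,2) = exp(-r*dt) * [p*0.570545 + (1-p)*0.000000] = 0.264652
  V(1,0) = exp(-r*dt) * [p*3.553385 + (1-p)*1.389092] = 2.393016
  V(1,1) = exp(-r*dt) * [p*1.389092 + (1-p)*0.264652] = 0.786232
  V(0,0) = exp(-r*dt) * [p*2.393016 + (1-p)*0.786232] = 1.531551


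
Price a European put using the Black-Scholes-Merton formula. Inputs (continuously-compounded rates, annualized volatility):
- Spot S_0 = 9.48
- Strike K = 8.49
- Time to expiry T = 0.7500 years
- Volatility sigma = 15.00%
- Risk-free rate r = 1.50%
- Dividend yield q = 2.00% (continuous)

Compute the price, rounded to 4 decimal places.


d1 = (ln(S/K) + (r - q + 0.5*sigma^2) * T) / (sigma * sqrt(T)) = 0.88513813
d2 = d1 - sigma * sqrt(T) = 0.75523432
exp(-rT) = 0.98881304; exp(-qT) = 0.98511194
P = K * exp(-rT) * N(-d2) - S_0 * exp(-qT) * N(-d1)
N(-d1) = 0.18804107; N(-d2) = 0.22505420
P = 8.4900 * 0.98881304 * 0.22505420 - 9.4800 * 0.98511194 * 0.18804107 = 0.1332

Answer: Price = 0.1332


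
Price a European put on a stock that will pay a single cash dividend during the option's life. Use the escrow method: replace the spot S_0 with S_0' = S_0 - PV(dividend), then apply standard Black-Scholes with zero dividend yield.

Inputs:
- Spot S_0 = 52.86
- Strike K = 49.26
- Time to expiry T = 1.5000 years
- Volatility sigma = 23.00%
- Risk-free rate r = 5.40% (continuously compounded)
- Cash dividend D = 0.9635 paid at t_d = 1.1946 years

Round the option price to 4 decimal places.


Answer: Price = 2.7924

Derivation:
PV(D) = D * exp(-r * t_d) = 0.9635 * 0.93752824 = 0.90330846
S_0' = S_0 - PV(D) = 52.8600 - 0.90330846 = 51.95669154
d1 = (ln(S_0'/K) + (r + sigma^2/2)*T) / (sigma*sqrt(T)) = 0.61760200
d2 = d1 - sigma*sqrt(T) = 0.33591068
exp(-rT) = 0.92219369
N(-d1) = 0.26841886; N(-d2) = 0.36846911
P = K * exp(-rT) * N(-d2) - S_0' * N(-d1) = 49.2600 * 0.92219369 * 0.36846911 - 51.95669154 * 0.26841886 = 2.7924


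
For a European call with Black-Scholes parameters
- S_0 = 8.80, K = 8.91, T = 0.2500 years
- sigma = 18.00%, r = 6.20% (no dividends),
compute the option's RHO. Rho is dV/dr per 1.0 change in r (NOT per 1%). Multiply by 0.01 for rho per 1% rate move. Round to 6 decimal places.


d1 = 0.0791942222; d2 = -0.0108057778
phi(d1) = 0.3976932118; exp(-qT) = 1.0000000000; exp(-rT) = 0.9846195068
N(d2) = 0.4956892023
Rho = K*T*exp(-rT)*N(d2) = 8.9100 * 0.2500 * 0.9846195068 * 0.4956892023 = 1.087165

Answer: Rho = 1.087165


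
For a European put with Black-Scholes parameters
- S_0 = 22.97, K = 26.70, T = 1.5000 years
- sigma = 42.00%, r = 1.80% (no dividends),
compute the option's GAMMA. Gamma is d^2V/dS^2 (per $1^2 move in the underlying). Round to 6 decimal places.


Answer: Gamma = 0.033759

Derivation:
d1 = 0.0171570257; d2 = -0.4972358203
phi(d1) = 0.3988835677; exp(-qT) = 1.0000000000; exp(-rT) = 0.9733612415
Gamma = exp(-qT) * phi(d1) / (S * sigma * sqrt(T)) = 1.0000000000 * 0.3988835677 / (22.9700 * 0.4200 * 1.2247448714) = 0.033759


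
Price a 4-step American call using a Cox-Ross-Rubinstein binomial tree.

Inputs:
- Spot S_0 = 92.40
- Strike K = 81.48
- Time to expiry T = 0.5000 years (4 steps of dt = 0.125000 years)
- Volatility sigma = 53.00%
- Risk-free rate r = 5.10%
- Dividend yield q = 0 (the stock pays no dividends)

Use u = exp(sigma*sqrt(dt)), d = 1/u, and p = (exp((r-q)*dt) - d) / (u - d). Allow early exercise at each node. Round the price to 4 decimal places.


Answer: Price = V(0,0) = 20.7701

Derivation:
dt = T/N = 0.125000
u = exp(sigma*sqrt(dt)) = 1.206089; d = 1/u = 0.829126
p = (exp((r-q)*dt) - d) / (u - d) = 0.470256
Discount per step: exp(-r*dt) = 0.993645
Stock lattice S(k, i) with i counting down-moves:
  k=0: S(0,0) = 92.4000
  k=1: S(1,0) = 111.4427; S(1,1) = 76.6112
  k=2: S(2,0) = 134.4098; S(2,1) = 92.4000; S(2,2) = 63.5204
  k=3: S(3,0) = 162.1103; S(3,1) = 111.4427; S(3,2) = 76.6112; S(3,3) = 52.6664
  k=4: S(4,0) = 195.5195; S(4,1) = 134.4098; S(4,2) = 92.4000; S(4,3) = 63.5204; S(4,4) = 43.6670
Terminal payoffs V(N, i) = max(S_T - K, 0):
  V(4,0) = 114.039509; V(4,1) = 52.929831; V(4,2) = 10.920000; V(4,3) = 0.000000; V(4,4) = 0.000000
Backward induction: V(k, i) = exp(-r*dt) * [p * V(k+1, i) + (1-p) * V(k+1, i+1)]; then take max(V_cont, immediate exercise) for American.
  V(3,0) = exp(-r*dt) * [p*114.039509 + (1-p)*52.929831] = 81.148067; exercise = 80.630284; V(3,0) = max -> 81.148067
  V(3,1) = exp(-r*dt) * [p*52.929831 + (1-p)*10.920000] = 30.480451; exercise = 29.962669; V(3,1) = max -> 30.480451
  V(3,2) = exp(-r*dt) * [p*10.920000 + (1-p)*0.000000] = 5.102565; exercise = 0.000000; V(3,2) = max -> 5.102565
  V(3,3) = exp(-r*dt) * [p*0.000000 + (1-p)*0.000000] = 0.000000; exercise = 0.000000; V(3,3) = max -> 0.000000
  V(2,0) = exp(-r*dt) * [p*81.148067 + (1-p)*30.480451] = 53.962106; exercise = 52.929831; V(2,0) = max -> 53.962106
  V(2,1) = exp(-r*dt) * [p*30.480451 + (1-p)*5.102565] = 16.928411; exercise = 10.920000; V(2,1) = max -> 16.928411
  V(2,2) = exp(-r*dt) * [p*5.102565 + (1-p)*0.000000] = 2.384265; exercise = 0.000000; V(2,2) = max -> 2.384265
  V(1,0) = exp(-r*dt) * [p*53.962106 + (1-p)*16.928411] = 34.125492; exercise = 29.962669; V(1,0) = max -> 34.125492
  V(1,1) = exp(-r*dt) * [p*16.928411 + (1-p)*2.384265] = 9.165126; exercise = 0.000000; V(1,1) = max -> 9.165126
  V(0,0) = exp(-r*dt) * [p*34.125492 + (1-p)*9.165126] = 20.770062; exercise = 10.920000; V(0,0) = max -> 20.770062


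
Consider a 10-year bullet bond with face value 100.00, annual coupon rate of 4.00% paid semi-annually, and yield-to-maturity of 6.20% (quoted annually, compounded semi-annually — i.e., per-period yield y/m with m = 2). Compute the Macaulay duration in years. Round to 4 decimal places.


Answer: Macaulay duration = 8.1511 years

Derivation:
Coupon per period c = face * coupon_rate / m = 2.000000
Periods per year m = 2; per-period yield y/m = 0.031000
Number of cashflows N = 20
Cashflows (t years, CF_t, discount factor 1/(1+y/m)^(m*t), PV):
  t = 0.5000: CF_t = 2.000000, DF = 0.969932, PV = 1.939864
  t = 1.0000: CF_t = 2.000000, DF = 0.940768, PV = 1.881537
  t = 1.5000: CF_t = 2.000000, DF = 0.912481, PV = 1.824963
  t = 2.0000: CF_t = 2.000000, DF = 0.885045, PV = 1.770090
  t = 2.5000: CF_t = 2.000000, DF = 0.858434, PV = 1.716867
  t = 3.0000: CF_t = 2.000000, DF = 0.832622, PV = 1.665244
  t = 3.5000: CF_t = 2.000000, DF = 0.807587, PV = 1.615174
  t = 4.0000: CF_t = 2.000000, DF = 0.783305, PV = 1.566609
  t = 4.5000: CF_t = 2.000000, DF = 0.759752, PV = 1.519505
  t = 5.0000: CF_t = 2.000000, DF = 0.736908, PV = 1.473816
  t = 5.5000: CF_t = 2.000000, DF = 0.714751, PV = 1.429502
  t = 6.0000: CF_t = 2.000000, DF = 0.693260, PV = 1.386520
  t = 6.5000: CF_t = 2.000000, DF = 0.672415, PV = 1.344830
  t = 7.0000: CF_t = 2.000000, DF = 0.652197, PV = 1.304394
  t = 7.5000: CF_t = 2.000000, DF = 0.632587, PV = 1.265173
  t = 8.0000: CF_t = 2.000000, DF = 0.613566, PV = 1.227132
  t = 8.5000: CF_t = 2.000000, DF = 0.595117, PV = 1.190235
  t = 9.0000: CF_t = 2.000000, DF = 0.577224, PV = 1.154447
  t = 9.5000: CF_t = 2.000000, DF = 0.559868, PV = 1.119735
  t = 10.0000: CF_t = 102.000000, DF = 0.543034, PV = 55.389426
Price P = sum_t PV_t = 83.785063
Macaulay numerator sum_t t * PV_t:
  t * PV_t at t = 0.5000: 0.969932
  t * PV_t at t = 1.0000: 1.881537
  t * PV_t at t = 1.5000: 2.737444
  t * PV_t at t = 2.0000: 3.540180
  t * PV_t at t = 2.5000: 4.292168
  t * PV_t at t = 3.0000: 4.995733
  t * PV_t at t = 3.5000: 5.653109
  t * PV_t at t = 4.0000: 6.266437
  t * PV_t at t = 4.5000: 6.837771
  t * PV_t at t = 5.0000: 7.369081
  t * PV_t at t = 5.5000: 7.862259
  t * PV_t at t = 6.0000: 8.319118
  t * PV_t at t = 6.5000: 8.741394
  t * PV_t at t = 7.0000: 9.130756
  t * PV_t at t = 7.5000: 9.488800
  t * PV_t at t = 8.0000: 9.817058
  t * PV_t at t = 8.5000: 10.116997
  t * PV_t at t = 9.0000: 10.390024
  t * PV_t at t = 9.5000: 10.637485
  t * PV_t at t = 10.0000: 553.894262
Macaulay duration D = (sum_t t * PV_t) / P = 682.941543 / 83.785063 = 8.151113


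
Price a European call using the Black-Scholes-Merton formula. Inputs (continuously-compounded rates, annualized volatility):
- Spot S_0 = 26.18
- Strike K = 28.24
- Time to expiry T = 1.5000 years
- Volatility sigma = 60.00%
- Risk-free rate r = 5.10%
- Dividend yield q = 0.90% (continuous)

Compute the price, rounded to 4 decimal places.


d1 = (ln(S/K) + (r - q + 0.5*sigma^2) * T) / (sigma * sqrt(T)) = 0.35008155
d2 = d1 - sigma * sqrt(T) = -0.38476538
exp(-rT) = 0.92635291; exp(-qT) = 0.98659072
C = S_0 * exp(-qT) * N(d1) - K * exp(-rT) * N(d2)
N(d1) = 0.63686125; N(d2) = 0.35020563
C = 26.1800 * 0.98659072 * 0.63686125 - 28.2400 * 0.92635291 * 0.35020563 = 7.2880

Answer: Price = 7.2880


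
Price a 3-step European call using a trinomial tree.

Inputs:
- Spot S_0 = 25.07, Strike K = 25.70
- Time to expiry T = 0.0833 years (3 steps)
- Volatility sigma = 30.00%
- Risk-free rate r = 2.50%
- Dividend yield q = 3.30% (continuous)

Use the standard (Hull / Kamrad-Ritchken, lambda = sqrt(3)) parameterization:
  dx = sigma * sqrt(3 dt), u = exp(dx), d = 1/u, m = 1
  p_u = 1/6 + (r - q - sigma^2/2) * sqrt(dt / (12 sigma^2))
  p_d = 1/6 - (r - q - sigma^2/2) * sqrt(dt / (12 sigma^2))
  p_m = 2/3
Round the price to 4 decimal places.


dt = T/N = 0.027767; dx = sigma*sqrt(3*dt) = 0.086585
u = exp(dx) = 1.090444; d = 1/u = 0.917057
p_u = 0.158168, p_m = 0.666667, p_d = 0.175165
Discount per step: exp(-r*dt) = 0.999306
Stock lattice S(k, j) with j the centered position index:
  k=0: S(0,+0) = 25.0700
  k=1: S(1,-1) = 22.9906; S(1,+0) = 25.0700; S(1,+1) = 27.3374
  k=2: S(2,-2) = 21.0837; S(2,-1) = 22.9906; S(2,+0) = 25.0700; S(2,+1) = 27.3374; S(2,+2) = 29.8100
  k=3: S(3,-3) = 19.3350; S(3,-2) = 21.0837; S(3,-1) = 22.9906; S(3,+0) = 25.0700; S(3,+1) = 27.3374; S(3,+2) = 29.8100; S(3,+3) = 32.5061
Terminal payoffs V(N, j) = max(S_T - K, 0):
  V(3,-3) = 0.000000; V(3,-2) = 0.000000; V(3,-1) = 0.000000; V(3,+0) = 0.000000; V(3,+1) = 1.637438; V(3,+2) = 4.109954; V(3,+3) = 6.806094
Backward induction: V(k, j) = exp(-r*dt) * [p_u * V(k+1, j+1) + p_m * V(k+1, j) + p_d * V(k+1, j-1)]
  V(2,-2) = exp(-r*dt) * [p_u*0.000000 + p_m*0.000000 + p_d*0.000000] = 0.000000
  V(2,-1) = exp(-r*dt) * [p_u*0.000000 + p_m*0.000000 + p_d*0.000000] = 0.000000
  V(2,+0) = exp(-r*dt) * [p_u*1.637438 + p_m*0.000000 + p_d*0.000000] = 0.258811
  V(2,+1) = exp(-r*dt) * [p_u*4.109954 + p_m*1.637438 + p_d*0.000000] = 1.740482
  V(2,+2) = exp(-r*dt) * [p_u*6.806094 + p_m*4.109954 + p_d*1.637438] = 4.100453
  V(1,-1) = exp(-r*dt) * [p_u*0.258811 + p_m*0.000000 + p_d*0.000000] = 0.040907
  V(1,+0) = exp(-r*dt) * [p_u*1.740482 + p_m*0.258811 + p_d*0.000000] = 0.447520
  V(1,+1) = exp(-r*dt) * [p_u*4.100453 + p_m*1.740482 + p_d*0.258811] = 1.852932
  V(0,+0) = exp(-r*dt) * [p_u*1.852932 + p_m*0.447520 + p_d*0.040907] = 0.598172

Answer: Price = V(0,0) = 0.5982


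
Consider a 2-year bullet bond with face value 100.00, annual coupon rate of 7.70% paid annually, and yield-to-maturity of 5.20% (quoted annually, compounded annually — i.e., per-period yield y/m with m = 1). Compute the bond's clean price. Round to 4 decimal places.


Answer: Price = 104.6354

Derivation:
Coupon per period c = face * coupon_rate / m = 7.700000
Periods per year m = 1; per-period yield y/m = 0.052000
Number of cashflows N = 2
Cashflows (t years, CF_t, discount factor 1/(1+y/m)^(m*t), PV):
  t = 1.0000: CF_t = 7.700000, DF = 0.950570, PV = 7.319392
  t = 2.0000: CF_t = 107.700000, DF = 0.903584, PV = 97.315994
Price P = sum_t PV_t = 104.635386


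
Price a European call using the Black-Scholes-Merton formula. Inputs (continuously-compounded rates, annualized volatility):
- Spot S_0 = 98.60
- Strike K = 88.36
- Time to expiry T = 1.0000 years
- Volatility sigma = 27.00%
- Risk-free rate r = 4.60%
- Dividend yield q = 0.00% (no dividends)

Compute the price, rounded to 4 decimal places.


d1 = (ln(S/K) + (r - q + 0.5*sigma^2) * T) / (sigma * sqrt(T)) = 0.71148846
d2 = d1 - sigma * sqrt(T) = 0.44148846
exp(-rT) = 0.95504196; exp(-qT) = 1.00000000
C = S_0 * exp(-qT) * N(d1) - K * exp(-rT) * N(d2)
N(d1) = 0.76160920; N(d2) = 0.67057029
C = 98.6000 * 1.00000000 * 0.76160920 - 88.3600 * 0.95504196 * 0.67057029 = 18.5069

Answer: Price = 18.5069


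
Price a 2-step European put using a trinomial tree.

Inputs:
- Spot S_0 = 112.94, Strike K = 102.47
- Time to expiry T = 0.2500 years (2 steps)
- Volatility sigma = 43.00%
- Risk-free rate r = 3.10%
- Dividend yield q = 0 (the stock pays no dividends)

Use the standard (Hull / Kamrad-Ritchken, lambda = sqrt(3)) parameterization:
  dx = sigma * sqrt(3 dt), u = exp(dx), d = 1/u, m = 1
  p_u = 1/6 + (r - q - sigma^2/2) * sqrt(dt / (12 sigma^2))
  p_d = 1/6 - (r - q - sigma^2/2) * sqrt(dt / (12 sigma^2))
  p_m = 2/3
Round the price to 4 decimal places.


dt = T/N = 0.125000; dx = sigma*sqrt(3*dt) = 0.263320
u = exp(dx) = 1.301243; d = 1/u = 0.768496
p_u = 0.152081, p_m = 0.666667, p_d = 0.181252
Discount per step: exp(-r*dt) = 0.996132
Stock lattice S(k, j) with j the centered position index:
  k=0: S(0,+0) = 112.9400
  k=1: S(1,-1) = 86.7939; S(1,+0) = 112.9400; S(1,+1) = 146.9624
  k=2: S(2,-2) = 66.7008; S(2,-1) = 86.7939; S(2,+0) = 112.9400; S(2,+1) = 146.9624; S(2,+2) = 191.2338
Terminal payoffs V(N, j) = max(K - S_T, 0):
  V(2,-2) = 35.769236; V(2,-1) = 15.676081; V(2,+0) = 0.000000; V(2,+1) = 0.000000; V(2,+2) = 0.000000
Backward induction: V(k, j) = exp(-r*dt) * [p_u * V(k+1, j+1) + p_m * V(k+1, j) + p_d * V(k+1, j-1)]
  V(1,-1) = exp(-r*dt) * [p_u*0.000000 + p_m*15.676081 + p_d*35.769236] = 16.868476
  V(1,+0) = exp(-r*dt) * [p_u*0.000000 + p_m*0.000000 + p_d*15.676081] = 2.830333
  V(1,+1) = exp(-r*dt) * [p_u*0.000000 + p_m*0.000000 + p_d*0.000000] = 0.000000
  V(0,+0) = exp(-r*dt) * [p_u*0.000000 + p_m*2.830333 + p_d*16.868476] = 4.925212

Answer: Price = V(0,0) = 4.9252


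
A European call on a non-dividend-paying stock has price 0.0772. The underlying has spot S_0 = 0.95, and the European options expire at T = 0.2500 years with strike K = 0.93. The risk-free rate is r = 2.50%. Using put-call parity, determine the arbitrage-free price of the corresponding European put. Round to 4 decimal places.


Put-call parity: C - P = S_0 * exp(-qT) - K * exp(-rT).
S_0 * exp(-qT) = 0.9500 * 1.00000000 = 0.95000000
K * exp(-rT) = 0.9300 * 0.99376949 = 0.92420563
P = C - S*exp(-qT) + K*exp(-rT)
P = 0.0772 - 0.95000000 + 0.92420563 = 0.0514

Answer: Put price = 0.0514


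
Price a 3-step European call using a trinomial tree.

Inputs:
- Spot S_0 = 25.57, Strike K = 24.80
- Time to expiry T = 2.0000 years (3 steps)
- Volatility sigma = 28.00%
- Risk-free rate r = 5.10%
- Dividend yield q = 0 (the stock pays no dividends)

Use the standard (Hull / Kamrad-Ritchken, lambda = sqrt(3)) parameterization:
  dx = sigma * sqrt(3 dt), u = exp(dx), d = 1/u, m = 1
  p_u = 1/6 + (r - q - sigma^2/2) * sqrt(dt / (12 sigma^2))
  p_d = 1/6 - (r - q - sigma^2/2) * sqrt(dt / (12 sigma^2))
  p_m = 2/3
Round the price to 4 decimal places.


Answer: Price = V(0,0) = 5.3396

Derivation:
dt = T/N = 0.666667; dx = sigma*sqrt(3*dt) = 0.395980
u = exp(dx) = 1.485839; d = 1/u = 0.673020
p_u = 0.176600, p_m = 0.666667, p_d = 0.156733
Discount per step: exp(-r*dt) = 0.966572
Stock lattice S(k, j) with j the centered position index:
  k=0: S(0,+0) = 25.5700
  k=1: S(1,-1) = 17.2091; S(1,+0) = 25.5700; S(1,+1) = 37.9929
  k=2: S(2,-2) = 11.5821; S(2,-1) = 17.2091; S(2,+0) = 25.5700; S(2,+1) = 37.9929; S(2,+2) = 56.4514
  k=3: S(3,-3) = 7.7950; S(3,-2) = 11.5821; S(3,-1) = 17.2091; S(3,+0) = 25.5700; S(3,+1) = 37.9929; S(3,+2) = 56.4514; S(3,+3) = 83.8776
Terminal payoffs V(N, j) = max(S_T - K, 0):
  V(3,-3) = 0.000000; V(3,-2) = 0.000000; V(3,-1) = 0.000000; V(3,+0) = 0.770000; V(3,+1) = 13.192911; V(3,+2) = 31.651360; V(3,+3) = 59.077649
Backward induction: V(k, j) = exp(-r*dt) * [p_u * V(k+1, j+1) + p_m * V(k+1, j) + p_d * V(k+1, j-1)]
  V(2,-2) = exp(-r*dt) * [p_u*0.000000 + p_m*0.000000 + p_d*0.000000] = 0.000000
  V(2,-1) = exp(-r*dt) * [p_u*0.770000 + p_m*0.000000 + p_d*0.000000] = 0.131436
  V(2,+0) = exp(-r*dt) * [p_u*13.192911 + p_m*0.770000 + p_d*0.000000] = 2.748155
  V(2,+1) = exp(-r*dt) * [p_u*31.651360 + p_m*13.192911 + p_d*0.770000] = 14.020684
  V(2,+2) = exp(-r*dt) * [p_u*59.077649 + p_m*31.651360 + p_d*13.192911] = 32.478524
  V(1,-1) = exp(-r*dt) * [p_u*2.748155 + p_m*0.131436 + p_d*0.000000] = 0.553795
  V(1,+0) = exp(-r*dt) * [p_u*14.020684 + p_m*2.748155 + p_d*0.131436] = 4.184051
  V(1,+1) = exp(-r*dt) * [p_u*32.478524 + p_m*14.020684 + p_d*2.748155] = 14.994958
  V(0,+0) = exp(-r*dt) * [p_u*14.994958 + p_m*4.184051 + p_d*0.553795] = 5.339604


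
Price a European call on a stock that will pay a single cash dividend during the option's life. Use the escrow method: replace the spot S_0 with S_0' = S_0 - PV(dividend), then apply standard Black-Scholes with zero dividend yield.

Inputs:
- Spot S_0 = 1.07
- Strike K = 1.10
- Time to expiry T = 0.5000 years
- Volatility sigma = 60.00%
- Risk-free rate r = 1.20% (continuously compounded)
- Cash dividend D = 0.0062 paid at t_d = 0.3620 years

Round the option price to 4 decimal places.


PV(D) = D * exp(-r * t_d) = 0.0062 * 0.99566542 = 0.00617313
S_0' = S_0 - PV(D) = 1.0700 - 0.00617313 = 1.06382687
d1 = (ln(S_0'/K) + (r + sigma^2/2)*T) / (sigma*sqrt(T)) = 0.14746119
d2 = d1 - sigma*sqrt(T) = -0.27680288
exp(-rT) = 0.99401796
N(d1) = 0.55861600; N(d2) = 0.39096574
C = S_0' * N(d1) - K * exp(-rT) * N(d2) = 1.06382687 * 0.55861600 - 1.1000 * 0.99401796 * 0.39096574 = 0.1668

Answer: Price = 0.1668


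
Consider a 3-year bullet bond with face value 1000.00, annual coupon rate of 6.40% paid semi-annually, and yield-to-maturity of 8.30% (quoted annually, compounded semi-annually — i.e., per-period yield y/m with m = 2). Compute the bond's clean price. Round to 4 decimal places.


Answer: Price = 950.4420

Derivation:
Coupon per period c = face * coupon_rate / m = 32.000000
Periods per year m = 2; per-period yield y/m = 0.041500
Number of cashflows N = 6
Cashflows (t years, CF_t, discount factor 1/(1+y/m)^(m*t), PV):
  t = 0.5000: CF_t = 32.000000, DF = 0.960154, PV = 30.724916
  t = 1.0000: CF_t = 32.000000, DF = 0.921895, PV = 29.500639
  t = 1.5000: CF_t = 32.000000, DF = 0.885161, PV = 28.325146
  t = 2.0000: CF_t = 32.000000, DF = 0.849890, PV = 27.196491
  t = 2.5000: CF_t = 32.000000, DF = 0.816025, PV = 26.112810
  t = 3.0000: CF_t = 1032.000000, DF = 0.783510, PV = 808.581967
Price P = sum_t PV_t = 950.441970


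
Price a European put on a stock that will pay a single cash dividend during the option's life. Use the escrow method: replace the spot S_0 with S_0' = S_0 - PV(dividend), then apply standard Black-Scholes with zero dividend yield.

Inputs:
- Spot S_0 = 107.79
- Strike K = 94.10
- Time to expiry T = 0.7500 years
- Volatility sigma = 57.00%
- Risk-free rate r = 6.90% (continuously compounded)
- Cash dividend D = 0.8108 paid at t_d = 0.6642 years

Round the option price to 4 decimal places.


Answer: Price = 11.5446

Derivation:
PV(D) = D * exp(-r * t_d) = 0.8108 * 0.95520452 = 0.77447983
S_0' = S_0 - PV(D) = 107.7900 - 0.77447983 = 107.01552017
d1 = (ln(S_0'/K) + (r + sigma^2/2)*T) / (sigma*sqrt(T)) = 0.61220060
d2 = d1 - sigma*sqrt(T) = 0.11856612
exp(-rT) = 0.94956623
N(-d1) = 0.27020252; N(-d2) = 0.45280955
P = K * exp(-rT) * N(-d2) - S_0' * N(-d1) = 94.1000 * 0.94956623 * 0.45280955 - 107.01552017 * 0.27020252 = 11.5446


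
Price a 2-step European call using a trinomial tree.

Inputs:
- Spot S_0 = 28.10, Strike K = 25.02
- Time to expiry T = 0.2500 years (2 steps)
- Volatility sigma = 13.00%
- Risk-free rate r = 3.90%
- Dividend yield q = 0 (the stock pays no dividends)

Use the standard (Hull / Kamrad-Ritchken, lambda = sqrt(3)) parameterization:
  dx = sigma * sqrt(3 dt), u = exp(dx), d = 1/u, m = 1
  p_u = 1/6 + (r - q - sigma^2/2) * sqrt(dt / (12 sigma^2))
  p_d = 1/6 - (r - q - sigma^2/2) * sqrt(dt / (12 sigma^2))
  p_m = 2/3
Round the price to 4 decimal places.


dt = T/N = 0.125000; dx = sigma*sqrt(3*dt) = 0.079608
u = exp(dx) = 1.082863; d = 1/u = 0.923478
p_u = 0.190651, p_m = 0.666667, p_d = 0.142682
Discount per step: exp(-r*dt) = 0.995137
Stock lattice S(k, j) with j the centered position index:
  k=0: S(0,+0) = 28.1000
  k=1: S(1,-1) = 25.9497; S(1,+0) = 28.1000; S(1,+1) = 30.4284
  k=2: S(2,-2) = 23.9640; S(2,-1) = 25.9497; S(2,+0) = 28.1000; S(2,+1) = 30.4284; S(2,+2) = 32.9498
Terminal payoffs V(N, j) = max(S_T - K, 0):
  V(2,-2) = 0.000000; V(2,-1) = 0.929729; V(2,+0) = 3.080000; V(2,+1) = 5.408449; V(2,+2) = 7.929840
Backward induction: V(k, j) = exp(-r*dt) * [p_u * V(k+1, j+1) + p_m * V(k+1, j) + p_d * V(k+1, j-1)]
  V(1,-1) = exp(-r*dt) * [p_u*3.080000 + p_m*0.929729 + p_d*0.000000] = 1.201155
  V(1,+0) = exp(-r*dt) * [p_u*5.408449 + p_m*3.080000 + p_d*0.929729] = 3.201471
  V(1,+1) = exp(-r*dt) * [p_u*7.929840 + p_m*5.408449 + p_d*3.080000] = 5.529903
  V(0,+0) = exp(-r*dt) * [p_u*5.529903 + p_m*3.201471 + p_d*1.201155] = 3.343640

Answer: Price = V(0,0) = 3.3436


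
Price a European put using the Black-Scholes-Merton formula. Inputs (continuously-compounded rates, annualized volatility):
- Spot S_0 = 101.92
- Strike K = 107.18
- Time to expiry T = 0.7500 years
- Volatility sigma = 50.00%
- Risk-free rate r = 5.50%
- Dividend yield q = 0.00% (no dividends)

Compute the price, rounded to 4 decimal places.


Answer: Price = 18.0176

Derivation:
d1 = (ln(S/K) + (r - q + 0.5*sigma^2) * T) / (sigma * sqrt(T)) = 0.19555668
d2 = d1 - sigma * sqrt(T) = -0.23745602
exp(-rT) = 0.95958920; exp(-qT) = 1.00000000
P = K * exp(-rT) * N(-d2) - S_0 * exp(-qT) * N(-d1)
N(-d1) = 0.42247858; N(-d2) = 0.59384848
P = 107.1800 * 0.95958920 * 0.59384848 - 101.9200 * 1.00000000 * 0.42247858 = 18.0176


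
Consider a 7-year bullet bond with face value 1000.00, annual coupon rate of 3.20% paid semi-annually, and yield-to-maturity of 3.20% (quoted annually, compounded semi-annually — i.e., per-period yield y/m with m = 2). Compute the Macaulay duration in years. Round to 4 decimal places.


Coupon per period c = face * coupon_rate / m = 16.000000
Periods per year m = 2; per-period yield y/m = 0.016000
Number of cashflows N = 14
Cashflows (t years, CF_t, discount factor 1/(1+y/m)^(m*t), PV):
  t = 0.5000: CF_t = 16.000000, DF = 0.984252, PV = 15.748031
  t = 1.0000: CF_t = 16.000000, DF = 0.968752, PV = 15.500031
  t = 1.5000: CF_t = 16.000000, DF = 0.953496, PV = 15.255936
  t = 2.0000: CF_t = 16.000000, DF = 0.938480, PV = 15.015685
  t = 2.5000: CF_t = 16.000000, DF = 0.923701, PV = 14.779218
  t = 3.0000: CF_t = 16.000000, DF = 0.909155, PV = 14.546474
  t = 3.5000: CF_t = 16.000000, DF = 0.894837, PV = 14.317396
  t = 4.0000: CF_t = 16.000000, DF = 0.880745, PV = 14.091925
  t = 4.5000: CF_t = 16.000000, DF = 0.866875, PV = 13.870005
  t = 5.0000: CF_t = 16.000000, DF = 0.853224, PV = 13.651580
  t = 5.5000: CF_t = 16.000000, DF = 0.839787, PV = 13.436594
  t = 6.0000: CF_t = 16.000000, DF = 0.826562, PV = 13.224994
  t = 6.5000: CF_t = 16.000000, DF = 0.813545, PV = 13.016726
  t = 7.0000: CF_t = 1016.000000, DF = 0.800734, PV = 813.545405
Price P = sum_t PV_t = 1000.000000
Macaulay numerator sum_t t * PV_t:
  t * PV_t at t = 0.5000: 7.874016
  t * PV_t at t = 1.0000: 15.500031
  t * PV_t at t = 1.5000: 22.883904
  t * PV_t at t = 2.0000: 30.031370
  t * PV_t at t = 2.5000: 36.948044
  t * PV_t at t = 3.0000: 43.639422
  t * PV_t at t = 3.5000: 50.110885
  t * PV_t at t = 4.0000: 56.367699
  t * PV_t at t = 4.5000: 62.415022
  t * PV_t at t = 5.0000: 68.257898
  t * PV_t at t = 5.5000: 73.901267
  t * PV_t at t = 6.0000: 79.349965
  t * PV_t at t = 6.5000: 84.608722
  t * PV_t at t = 7.0000: 5694.817838
Macaulay duration D = (sum_t t * PV_t) / P = 6326.706082 / 1000.000000 = 6.326706

Answer: Macaulay duration = 6.3267 years


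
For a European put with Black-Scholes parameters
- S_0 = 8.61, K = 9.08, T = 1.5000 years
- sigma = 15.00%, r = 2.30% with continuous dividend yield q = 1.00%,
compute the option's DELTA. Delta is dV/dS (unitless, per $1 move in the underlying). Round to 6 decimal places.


Answer: Delta = -0.528392

Derivation:
d1 = -0.0913108494; d2 = -0.2750225801
phi(d1) = 0.3972826175; exp(-qT) = 0.9851119396; exp(-rT) = 0.9660883397
N(-d1) = 0.5363772013
Delta = -exp(-qT) * N(-d1) = -0.9851119396 * 0.5363772013 = -0.528392


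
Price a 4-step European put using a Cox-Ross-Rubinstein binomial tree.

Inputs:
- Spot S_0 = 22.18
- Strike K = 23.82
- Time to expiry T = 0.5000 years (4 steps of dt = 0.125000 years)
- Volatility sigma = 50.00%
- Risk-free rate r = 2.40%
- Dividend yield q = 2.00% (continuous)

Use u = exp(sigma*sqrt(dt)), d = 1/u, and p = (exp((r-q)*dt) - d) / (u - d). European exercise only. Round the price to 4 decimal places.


Answer: Price = V(0,0) = 4.0847

Derivation:
dt = T/N = 0.125000
u = exp(sigma*sqrt(dt)) = 1.193365; d = 1/u = 0.837967
p = (exp((r-q)*dt) - d) / (u - d) = 0.457328
Discount per step: exp(-r*dt) = 0.997004
Stock lattice S(k, i) with i counting down-moves:
  k=0: S(0,0) = 22.1800
  k=1: S(1,0) = 26.4688; S(1,1) = 18.5861
  k=2: S(2,0) = 31.5870; S(2,1) = 22.1800; S(2,2) = 15.5745
  k=3: S(3,0) = 37.6948; S(3,1) = 26.4688; S(3,2) = 18.5861; S(3,3) = 13.0509
  k=4: S(4,0) = 44.9836; S(4,1) = 31.5870; S(4,2) = 22.1800; S(4,3) = 15.5745; S(4,4) = 10.9363
Terminal payoffs V(N, i) = max(K - S_T, 0):
  V(4,0) = 0.000000; V(4,1) = 0.000000; V(4,2) = 1.640000; V(4,3) = 8.245459; V(4,4) = 12.883736
Backward induction: V(k, i) = exp(-r*dt) * [p * V(k+1, i) + (1-p) * V(k+1, i+1)].
  V(3,0) = exp(-r*dt) * [p*0.000000 + (1-p)*0.000000] = 0.000000
  V(3,1) = exp(-r*dt) * [p*0.000000 + (1-p)*1.640000] = 0.887316
  V(3,2) = exp(-r*dt) * [p*1.640000 + (1-p)*8.245459] = 5.208949
  V(3,3) = exp(-r*dt) * [p*8.245459 + (1-p)*12.883736] = 10.730284
  V(2,0) = exp(-r*dt) * [p*0.000000 + (1-p)*0.887316] = 0.480080
  V(2,1) = exp(-r*dt) * [p*0.887316 + (1-p)*5.208949] = 3.222863
  V(2,2) = exp(-r*dt) * [p*5.208949 + (1-p)*10.730284] = 8.180645
  V(1,0) = exp(-r*dt) * [p*0.480080 + (1-p)*3.222863] = 1.962615
  V(1,1) = exp(-r*dt) * [p*3.222863 + (1-p)*8.180645] = 5.895600
  V(0,0) = exp(-r*dt) * [p*1.962615 + (1-p)*5.895600] = 4.084665


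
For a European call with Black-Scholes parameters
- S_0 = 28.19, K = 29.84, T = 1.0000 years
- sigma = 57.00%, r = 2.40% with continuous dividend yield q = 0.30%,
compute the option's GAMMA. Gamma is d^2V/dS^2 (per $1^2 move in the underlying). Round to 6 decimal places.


d1 = 0.2220482979; d2 = -0.3479517021
phi(d1) = 0.3892275066; exp(-qT) = 0.9970044955; exp(-rT) = 0.9762857098
Gamma = exp(-qT) * phi(d1) / (S * sigma * sqrt(T)) = 0.9970044955 * 0.3892275066 / (28.1900 * 0.5700 * 1.0000000000) = 0.024151

Answer: Gamma = 0.024151


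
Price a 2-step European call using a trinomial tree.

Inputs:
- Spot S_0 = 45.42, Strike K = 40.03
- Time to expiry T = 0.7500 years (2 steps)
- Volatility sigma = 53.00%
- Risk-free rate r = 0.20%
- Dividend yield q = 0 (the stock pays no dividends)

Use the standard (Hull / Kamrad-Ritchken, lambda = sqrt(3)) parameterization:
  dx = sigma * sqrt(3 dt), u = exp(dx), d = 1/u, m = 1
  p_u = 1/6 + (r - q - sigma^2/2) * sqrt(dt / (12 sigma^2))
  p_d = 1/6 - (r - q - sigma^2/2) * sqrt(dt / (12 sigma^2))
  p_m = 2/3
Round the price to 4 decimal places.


dt = T/N = 0.375000; dx = sigma*sqrt(3*dt) = 0.562150
u = exp(dx) = 1.754440; d = 1/u = 0.569982
p_u = 0.120488, p_m = 0.666667, p_d = 0.212845
Discount per step: exp(-r*dt) = 0.999250
Stock lattice S(k, j) with j the centered position index:
  k=0: S(0,+0) = 45.4200
  k=1: S(1,-1) = 25.8886; S(1,+0) = 45.4200; S(1,+1) = 79.6867
  k=2: S(2,-2) = 14.7560; S(2,-1) = 25.8886; S(2,+0) = 45.4200; S(2,+1) = 79.6867; S(2,+2) = 139.8055
Terminal payoffs V(N, j) = max(S_T - K, 0):
  V(2,-2) = 0.000000; V(2,-1) = 0.000000; V(2,+0) = 5.390000; V(2,+1) = 39.656679; V(2,+2) = 99.775521
Backward induction: V(k, j) = exp(-r*dt) * [p_u * V(k+1, j+1) + p_m * V(k+1, j) + p_d * V(k+1, j-1)]
  V(1,-1) = exp(-r*dt) * [p_u*5.390000 + p_m*0.000000 + p_d*0.000000] = 0.648943
  V(1,+0) = exp(-r*dt) * [p_u*39.656679 + p_m*5.390000 + p_d*0.000000] = 8.365208
  V(1,+1) = exp(-r*dt) * [p_u*99.775521 + p_m*39.656679 + p_d*5.390000] = 39.577074
  V(0,+0) = exp(-r*dt) * [p_u*39.577074 + p_m*8.365208 + p_d*0.648943] = 10.475630

Answer: Price = V(0,0) = 10.4756


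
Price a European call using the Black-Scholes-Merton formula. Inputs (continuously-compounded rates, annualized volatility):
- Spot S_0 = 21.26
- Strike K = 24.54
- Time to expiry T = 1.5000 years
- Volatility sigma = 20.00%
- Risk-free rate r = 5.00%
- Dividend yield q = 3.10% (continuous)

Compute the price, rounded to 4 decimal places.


d1 = (ln(S/K) + (r - q + 0.5*sigma^2) * T) / (sigma * sqrt(T)) = -0.34691742
d2 = d1 - sigma * sqrt(T) = -0.59186640
exp(-rT) = 0.92774349; exp(-qT) = 0.95456456
C = S_0 * exp(-qT) * N(d1) - K * exp(-rT) * N(d2)
N(d1) = 0.36432668; N(d2) = 0.27697003
C = 21.2600 * 0.95456456 * 0.36432668 - 24.5400 * 0.92774349 * 0.27697003 = 1.0879

Answer: Price = 1.0879


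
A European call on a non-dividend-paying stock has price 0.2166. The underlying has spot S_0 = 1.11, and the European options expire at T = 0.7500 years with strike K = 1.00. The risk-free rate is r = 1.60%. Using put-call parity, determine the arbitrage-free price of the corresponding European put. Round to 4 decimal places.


Answer: Put price = 0.0947

Derivation:
Put-call parity: C - P = S_0 * exp(-qT) - K * exp(-rT).
S_0 * exp(-qT) = 1.1100 * 1.00000000 = 1.11000000
K * exp(-rT) = 1.0000 * 0.98807171 = 0.98807171
P = C - S*exp(-qT) + K*exp(-rT)
P = 0.2166 - 1.11000000 + 0.98807171 = 0.0947


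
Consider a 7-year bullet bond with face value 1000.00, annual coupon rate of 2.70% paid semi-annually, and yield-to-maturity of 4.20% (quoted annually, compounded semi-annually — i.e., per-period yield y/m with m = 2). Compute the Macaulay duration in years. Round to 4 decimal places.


Coupon per period c = face * coupon_rate / m = 13.500000
Periods per year m = 2; per-period yield y/m = 0.021000
Number of cashflows N = 14
Cashflows (t years, CF_t, discount factor 1/(1+y/m)^(m*t), PV):
  t = 0.5000: CF_t = 13.500000, DF = 0.979432, PV = 13.222331
  t = 1.0000: CF_t = 13.500000, DF = 0.959287, PV = 12.950373
  t = 1.5000: CF_t = 13.500000, DF = 0.939556, PV = 12.684009
  t = 2.0000: CF_t = 13.500000, DF = 0.920231, PV = 12.423123
  t = 2.5000: CF_t = 13.500000, DF = 0.901304, PV = 12.167604
  t = 3.0000: CF_t = 13.500000, DF = 0.882766, PV = 11.917340
  t = 3.5000: CF_t = 13.500000, DF = 0.864609, PV = 11.672223
  t = 4.0000: CF_t = 13.500000, DF = 0.846826, PV = 11.432148
  t = 4.5000: CF_t = 13.500000, DF = 0.829408, PV = 11.197011
  t = 5.0000: CF_t = 13.500000, DF = 0.812349, PV = 10.966710
  t = 5.5000: CF_t = 13.500000, DF = 0.795640, PV = 10.741146
  t = 6.0000: CF_t = 13.500000, DF = 0.779276, PV = 10.520221
  t = 6.5000: CF_t = 13.500000, DF = 0.763247, PV = 10.303840
  t = 7.0000: CF_t = 1013.500000, DF = 0.747549, PV = 757.640817
Price P = sum_t PV_t = 909.838895
Macaulay numerator sum_t t * PV_t:
  t * PV_t at t = 0.5000: 6.611166
  t * PV_t at t = 1.0000: 12.950373
  t * PV_t at t = 1.5000: 19.026014
  t * PV_t at t = 2.0000: 24.846247
  t * PV_t at t = 2.5000: 30.419009
  t * PV_t at t = 3.0000: 35.752019
  t * PV_t at t = 3.5000: 40.852780
  t * PV_t at t = 4.0000: 45.728591
  t * PV_t at t = 4.5000: 50.386548
  t * PV_t at t = 5.0000: 54.833549
  t * PV_t at t = 5.5000: 59.076301
  t * PV_t at t = 6.0000: 63.121326
  t * PV_t at t = 6.5000: 66.974962
  t * PV_t at t = 7.0000: 5303.485720
Macaulay duration D = (sum_t t * PV_t) / P = 5814.064605 / 909.838895 = 6.390213

Answer: Macaulay duration = 6.3902 years


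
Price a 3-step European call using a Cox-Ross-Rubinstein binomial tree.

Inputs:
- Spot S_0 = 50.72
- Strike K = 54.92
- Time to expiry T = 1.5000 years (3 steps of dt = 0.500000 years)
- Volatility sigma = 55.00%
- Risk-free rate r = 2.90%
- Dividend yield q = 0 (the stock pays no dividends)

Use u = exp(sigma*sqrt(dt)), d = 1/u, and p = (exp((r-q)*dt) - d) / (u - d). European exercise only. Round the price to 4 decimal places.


Answer: Price = V(0,0) = 13.6764

Derivation:
dt = T/N = 0.500000
u = exp(sigma*sqrt(dt)) = 1.475370; d = 1/u = 0.677796
p = (exp((r-q)*dt) - d) / (u - d) = 0.422293
Discount per step: exp(-r*dt) = 0.985605
Stock lattice S(k, i) with i counting down-moves:
  k=0: S(0,0) = 50.7200
  k=1: S(1,0) = 74.8308; S(1,1) = 34.3778
  k=2: S(2,0) = 110.4031; S(2,1) = 50.7200; S(2,2) = 23.3012
  k=3: S(3,0) = 162.8853; S(3,1) = 74.8308; S(3,2) = 34.3778; S(3,3) = 15.7934
Terminal payoffs V(N, i) = max(S_T - K, 0):
  V(3,0) = 107.965337; V(3,1) = 19.910761; V(3,2) = 0.000000; V(3,3) = 0.000000
Backward induction: V(k, i) = exp(-r*dt) * [p * V(k+1, i) + (1-p) * V(k+1, i+1)].
  V(2,0) = exp(-r*dt) * [p*107.965337 + (1-p)*19.910761] = 56.273645
  V(2,1) = exp(-r*dt) * [p*19.910761 + (1-p)*0.000000] = 8.287128
  V(2,2) = exp(-r*dt) * [p*0.000000 + (1-p)*0.000000] = 0.000000
  V(1,0) = exp(-r*dt) * [p*56.273645 + (1-p)*8.287128] = 28.140471
  V(1,1) = exp(-r*dt) * [p*8.287128 + (1-p)*0.000000] = 3.449215
  V(0,0) = exp(-r*dt) * [p*28.140471 + (1-p)*3.449215] = 13.676397


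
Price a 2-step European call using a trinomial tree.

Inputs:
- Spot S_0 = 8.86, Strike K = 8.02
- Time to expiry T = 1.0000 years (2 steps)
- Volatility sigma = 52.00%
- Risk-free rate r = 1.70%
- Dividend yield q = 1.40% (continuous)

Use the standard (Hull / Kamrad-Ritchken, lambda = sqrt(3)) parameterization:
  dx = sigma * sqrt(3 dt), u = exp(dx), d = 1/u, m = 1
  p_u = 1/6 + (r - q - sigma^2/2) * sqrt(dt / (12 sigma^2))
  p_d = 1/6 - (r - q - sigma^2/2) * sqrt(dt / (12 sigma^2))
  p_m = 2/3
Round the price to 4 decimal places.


dt = T/N = 0.500000; dx = sigma*sqrt(3*dt) = 0.636867
u = exp(dx) = 1.890549; d = 1/u = 0.528947
p_u = 0.114772, p_m = 0.666667, p_d = 0.218561
Discount per step: exp(-r*dt) = 0.991536
Stock lattice S(k, j) with j the centered position index:
  k=0: S(0,+0) = 8.8600
  k=1: S(1,-1) = 4.6865; S(1,+0) = 8.8600; S(1,+1) = 16.7503
  k=2: S(2,-2) = 2.4789; S(2,-1) = 4.6865; S(2,+0) = 8.8600; S(2,+1) = 16.7503; S(2,+2) = 31.6672
Terminal payoffs V(N, j) = max(S_T - K, 0):
  V(2,-2) = 0.000000; V(2,-1) = 0.000000; V(2,+0) = 0.840000; V(2,+1) = 8.730265; V(2,+2) = 23.647200
Backward induction: V(k, j) = exp(-r*dt) * [p_u * V(k+1, j+1) + p_m * V(k+1, j) + p_d * V(k+1, j-1)]
  V(1,-1) = exp(-r*dt) * [p_u*0.840000 + p_m*0.000000 + p_d*0.000000] = 0.095593
  V(1,+0) = exp(-r*dt) * [p_u*8.730265 + p_m*0.840000 + p_d*0.000000] = 1.548770
  V(1,+1) = exp(-r*dt) * [p_u*23.647200 + p_m*8.730265 + p_d*0.840000] = 8.644018
  V(0,+0) = exp(-r*dt) * [p_u*8.644018 + p_m*1.548770 + p_d*0.095593] = 2.028184

Answer: Price = V(0,0) = 2.0282


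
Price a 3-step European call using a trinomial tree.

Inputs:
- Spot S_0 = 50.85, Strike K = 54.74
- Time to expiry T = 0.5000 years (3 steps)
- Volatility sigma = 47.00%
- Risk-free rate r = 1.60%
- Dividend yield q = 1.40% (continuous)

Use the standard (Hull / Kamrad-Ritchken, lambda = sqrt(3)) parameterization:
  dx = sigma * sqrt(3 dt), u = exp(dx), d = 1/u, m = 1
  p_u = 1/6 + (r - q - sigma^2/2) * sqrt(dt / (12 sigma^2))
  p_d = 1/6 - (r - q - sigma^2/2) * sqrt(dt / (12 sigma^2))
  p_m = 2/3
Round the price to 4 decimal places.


Answer: Price = V(0,0) = 5.0878

Derivation:
dt = T/N = 0.166667; dx = sigma*sqrt(3*dt) = 0.332340
u = exp(dx) = 1.394227; d = 1/u = 0.717243
p_u = 0.139473, p_m = 0.666667, p_d = 0.193860
Discount per step: exp(-r*dt) = 0.997337
Stock lattice S(k, j) with j the centered position index:
  k=0: S(0,+0) = 50.8500
  k=1: S(1,-1) = 36.4718; S(1,+0) = 50.8500; S(1,+1) = 70.8964
  k=2: S(2,-2) = 26.1592; S(2,-1) = 36.4718; S(2,+0) = 50.8500; S(2,+1) = 70.8964; S(2,+2) = 98.8457
  k=3: S(3,-3) = 18.7625; S(3,-2) = 26.1592; S(3,-1) = 36.4718; S(3,+0) = 50.8500; S(3,+1) = 70.8964; S(3,+2) = 98.8457; S(3,+3) = 137.8134
Terminal payoffs V(N, j) = max(S_T - K, 0):
  V(3,-3) = 0.000000; V(3,-2) = 0.000000; V(3,-1) = 0.000000; V(3,+0) = 0.000000; V(3,+1) = 16.156446; V(3,+2) = 44.105744; V(3,+3) = 83.073412
Backward induction: V(k, j) = exp(-r*dt) * [p_u * V(k+1, j+1) + p_m * V(k+1, j) + p_d * V(k+1, j-1)]
  V(2,-2) = exp(-r*dt) * [p_u*0.000000 + p_m*0.000000 + p_d*0.000000] = 0.000000
  V(2,-1) = exp(-r*dt) * [p_u*0.000000 + p_m*0.000000 + p_d*0.000000] = 0.000000
  V(2,+0) = exp(-r*dt) * [p_u*16.156446 + p_m*0.000000 + p_d*0.000000] = 2.247389
  V(2,+1) = exp(-r*dt) * [p_u*44.105744 + p_m*16.156446 + p_d*0.000000] = 16.877464
  V(2,+2) = exp(-r*dt) * [p_u*83.073412 + p_m*44.105744 + p_d*16.156446] = 44.004928
  V(1,-1) = exp(-r*dt) * [p_u*2.247389 + p_m*0.000000 + p_d*0.000000] = 0.312616
  V(1,+0) = exp(-r*dt) * [p_u*16.877464 + p_m*2.247389 + p_d*0.000000] = 3.841954
  V(1,+1) = exp(-r*dt) * [p_u*44.004928 + p_m*16.877464 + p_d*2.247389] = 17.777358
  V(0,+0) = exp(-r*dt) * [p_u*17.777358 + p_m*3.841954 + p_d*0.312616] = 5.087785


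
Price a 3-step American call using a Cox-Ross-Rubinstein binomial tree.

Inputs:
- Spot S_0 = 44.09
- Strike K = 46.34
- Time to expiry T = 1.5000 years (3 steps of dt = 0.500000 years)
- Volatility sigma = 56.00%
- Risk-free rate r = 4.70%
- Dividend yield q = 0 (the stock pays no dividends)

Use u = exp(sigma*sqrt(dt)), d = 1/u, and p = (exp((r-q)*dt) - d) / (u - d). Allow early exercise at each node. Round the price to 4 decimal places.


Answer: Price = V(0,0) = 13.0347

Derivation:
dt = T/N = 0.500000
u = exp(sigma*sqrt(dt)) = 1.485839; d = 1/u = 0.673020
p = (exp((r-q)*dt) - d) / (u - d) = 0.431533
Discount per step: exp(-r*dt) = 0.976774
Stock lattice S(k, i) with i counting down-moves:
  k=0: S(0,0) = 44.0900
  k=1: S(1,0) = 65.5107; S(1,1) = 29.6735
  k=2: S(2,0) = 97.3383; S(2,1) = 44.0900; S(2,2) = 19.9708
  k=3: S(3,0) = 144.6291; S(3,1) = 65.5107; S(3,2) = 29.6735; S(3,3) = 13.4408
Terminal payoffs V(N, i) = max(S_T - K, 0):
  V(3,0) = 98.289079; V(3,1) = 19.170655; V(3,2) = 0.000000; V(3,3) = 0.000000
Backward induction: V(k, i) = exp(-r*dt) * [p * V(k+1, i) + (1-p) * V(k+1, i+1)]; then take max(V_cont, immediate exercise) for American.
  V(2,0) = exp(-r*dt) * [p*98.289079 + (1-p)*19.170655] = 52.074599; exercise = 50.998305; V(2,0) = max -> 52.074599
  V(2,1) = exp(-r*dt) * [p*19.170655 + (1-p)*0.000000] = 8.080622; exercise = 0.000000; V(2,1) = max -> 8.080622
  V(2,2) = exp(-r*dt) * [p*0.000000 + (1-p)*0.000000] = 0.000000; exercise = 0.000000; V(2,2) = max -> 0.000000
  V(1,0) = exp(-r*dt) * [p*52.074599 + (1-p)*8.080622] = 26.436840; exercise = 19.170655; V(1,0) = max -> 26.436840
  V(1,1) = exp(-r*dt) * [p*8.080622 + (1-p)*0.000000] = 3.406062; exercise = 0.000000; V(1,1) = max -> 3.406062
  V(0,0) = exp(-r*dt) * [p*26.436840 + (1-p)*3.406062] = 13.034655; exercise = 0.000000; V(0,0) = max -> 13.034655


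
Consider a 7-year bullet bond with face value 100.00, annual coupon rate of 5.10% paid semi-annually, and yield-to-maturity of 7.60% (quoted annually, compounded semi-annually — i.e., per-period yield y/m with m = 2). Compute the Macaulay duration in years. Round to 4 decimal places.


Answer: Macaulay duration = 5.8808 years

Derivation:
Coupon per period c = face * coupon_rate / m = 2.550000
Periods per year m = 2; per-period yield y/m = 0.038000
Number of cashflows N = 14
Cashflows (t years, CF_t, discount factor 1/(1+y/m)^(m*t), PV):
  t = 0.5000: CF_t = 2.550000, DF = 0.963391, PV = 2.456647
  t = 1.0000: CF_t = 2.550000, DF = 0.928122, PV = 2.366712
  t = 1.5000: CF_t = 2.550000, DF = 0.894145, PV = 2.280070
  t = 2.0000: CF_t = 2.550000, DF = 0.861411, PV = 2.196599
  t = 2.5000: CF_t = 2.550000, DF = 0.829876, PV = 2.116184
  t = 3.0000: CF_t = 2.550000, DF = 0.799495, PV = 2.038713
  t = 3.5000: CF_t = 2.550000, DF = 0.770227, PV = 1.964078
  t = 4.0000: CF_t = 2.550000, DF = 0.742030, PV = 1.892175
  t = 4.5000: CF_t = 2.550000, DF = 0.714865, PV = 1.822905
  t = 5.0000: CF_t = 2.550000, DF = 0.688694, PV = 1.756170
  t = 5.5000: CF_t = 2.550000, DF = 0.663482, PV = 1.691879
  t = 6.0000: CF_t = 2.550000, DF = 0.639193, PV = 1.629941
  t = 6.5000: CF_t = 2.550000, DF = 0.615793, PV = 1.570271
  t = 7.0000: CF_t = 102.550000, DF = 0.593249, PV = 60.837690
Price P = sum_t PV_t = 86.620035
Macaulay numerator sum_t t * PV_t:
  t * PV_t at t = 0.5000: 1.228324
  t * PV_t at t = 1.0000: 2.366712
  t * PV_t at t = 1.5000: 3.420105
  t * PV_t at t = 2.0000: 4.393198
  t * PV_t at t = 2.5000: 5.290460
  t * PV_t at t = 3.0000: 6.116139
  t * PV_t at t = 3.5000: 6.874273
  t * PV_t at t = 4.0000: 7.568701
  t * PV_t at t = 4.5000: 8.203072
  t * PV_t at t = 5.0000: 8.780852
  t * PV_t at t = 5.5000: 9.305334
  t * PV_t at t = 6.0000: 9.779647
  t * PV_t at t = 6.5000: 10.206761
  t * PV_t at t = 7.0000: 425.863830
Macaulay duration D = (sum_t t * PV_t) / P = 509.397406 / 86.620035 = 5.880827
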